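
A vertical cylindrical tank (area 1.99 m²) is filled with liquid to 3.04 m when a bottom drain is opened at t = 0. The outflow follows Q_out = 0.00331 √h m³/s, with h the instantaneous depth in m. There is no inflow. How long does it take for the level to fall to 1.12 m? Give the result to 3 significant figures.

824 s

Accumulation of liquid (constant cross-section A): A dh/dt = −0.00331 √h.
This is separable: 2 d(√h)/dt = −0.00331/A, so √h = √h₀ − (0.00331/(2A)) t.
t = 2A(√h₀ − √h)/0.00331 = 2·1.99·(√3.04 − √1.12)/0.00331
  = 3.9800 × (1.7436 − 1.0583) / 0.00331 = 823.97 s.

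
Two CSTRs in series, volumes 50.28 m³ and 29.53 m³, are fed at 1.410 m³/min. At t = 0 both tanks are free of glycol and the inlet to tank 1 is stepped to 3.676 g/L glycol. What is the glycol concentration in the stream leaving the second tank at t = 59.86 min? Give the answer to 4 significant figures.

2.314 g/L

Species balance on tank i: dCᵢ/dt = (Cᵢ₋₁ − Cᵢ)/τᵢ with τᵢ = Vᵢ/Q.
τ₁ = 50.28/1.410 = 35.6596 min; τ₂ = 29.53/1.410 = 20.9433 min.
Solving the cascade with C₁(0)=C₂(0)=0 gives C₂(t) = C_in[1 − (τ₁ e^(−t/τ₁) − τ₂ e^(−t/τ₂))/(τ₁ − τ₂)].
At t = 59.86: e^(−t/τ₁) = 0.186625, e^(−t/τ₂) = 0.0573720.
C₂ = 3.676·[1 − (35.6596·0.186625 − 20.9433·0.0573720)/(14.7163)] = 3.676·0.629430 = 2.31378 g/L.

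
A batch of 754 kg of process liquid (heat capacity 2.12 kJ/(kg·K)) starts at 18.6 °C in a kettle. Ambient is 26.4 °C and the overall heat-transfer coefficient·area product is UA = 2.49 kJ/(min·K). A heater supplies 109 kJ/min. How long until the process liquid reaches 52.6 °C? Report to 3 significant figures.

691 min

M c_p dT/dt = −UA(T − T_amb) + Q̇.
τ = M c_p/UA = 641.96 min; T_ss = T_amb + Q̇/UA = 26.4 + 109/2.49 = 70.175 °C.
T(t) = T_ss + (T₀ − T_ss)e^(−t/τ); set T = 52.6:
t = −τ ln[(T − T_ss)/(T₀ − T_ss)] = −641.96 · ln(0.34077) = 691.11 min.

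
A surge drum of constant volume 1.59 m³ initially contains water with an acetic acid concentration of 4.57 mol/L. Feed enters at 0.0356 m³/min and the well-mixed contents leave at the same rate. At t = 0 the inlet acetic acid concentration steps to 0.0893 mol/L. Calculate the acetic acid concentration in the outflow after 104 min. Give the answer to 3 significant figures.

Unsteady species balance (constant V, well mixed): V dC/dt = Q(C_in − C).
Rewrite as dC/dt + C/τ = C_in/τ, τ = V/Q = 44.663 min.
Solution: C(t) = C_in + (C₀ − C_in) e^(−t/τ).
C(104) = 0.0893 + (4.57 − 0.0893)·e^(−104/44.663) = 0.0893 + (4.4807)·0.097437 = 0.52588 mol/L.

0.526 mol/L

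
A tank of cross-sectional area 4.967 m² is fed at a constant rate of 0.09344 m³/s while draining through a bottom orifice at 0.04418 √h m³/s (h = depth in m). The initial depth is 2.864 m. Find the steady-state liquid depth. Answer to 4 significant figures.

Mass balance (ρ constant): A dh/dt = Q_in − 0.04418 √h. At steady state dh/dt = 0:
Q_in = 0.04418 √h_ss ⇒ √h_ss = 0.09344/0.04418 = 2.11498.
h_ss = 2.11498² = 4.47316 m. (Since h₀ = 2.864 m < h_ss, the level will rise toward this value.)

4.473 m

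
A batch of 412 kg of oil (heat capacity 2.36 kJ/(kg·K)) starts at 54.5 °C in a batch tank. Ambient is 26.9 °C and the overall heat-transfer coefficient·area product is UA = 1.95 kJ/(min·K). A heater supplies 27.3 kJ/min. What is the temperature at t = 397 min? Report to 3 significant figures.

47.0 °C

M c_p dT/dt = −UA(T − T_amb) + Q̇.
dT/dt = (T_ss − T)/τ with T_ss = T_amb + Q̇/UA = 26.9 + 27.3/1.95 = 40.900 °C, τ = M c_p/UA = 412·2.36/1.95 = 498.63 min.
This is linear first-order; T(t) = T_ss + (T₀ − T_ss) e^(−t/τ).
T(397) = 40.900 + (13.600)·0.45104 = 47.034 °C.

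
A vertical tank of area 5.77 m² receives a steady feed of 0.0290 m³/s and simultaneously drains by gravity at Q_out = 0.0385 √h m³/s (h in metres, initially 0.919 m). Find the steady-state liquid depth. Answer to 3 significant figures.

A dh/dt = Q_in − 0.0385 √h. Steady state requires inflow = outflow:
Q_in = 0.0385 √h_ss ⇒ √h_ss = 0.0290/0.0385 = 0.75325.
h_ss = 0.75325² = 0.56738 m. (Since h₀ = 0.919 m > h_ss, the level will fall toward this value.)

0.567 m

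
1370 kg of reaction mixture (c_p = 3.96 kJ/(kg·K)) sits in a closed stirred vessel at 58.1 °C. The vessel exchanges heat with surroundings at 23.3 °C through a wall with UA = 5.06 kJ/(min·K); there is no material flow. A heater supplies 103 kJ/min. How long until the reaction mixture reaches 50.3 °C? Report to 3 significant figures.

833 min

Unsteady energy balance on the tank contents: M c_p dT/dt = −UA(T − T_amb) + Q̇.
τ = M c_p/UA = 1072.2 min; T_ss = T_amb + Q̇/UA = 23.3 + 103/5.06 = 43.656 °C.
T(t) = T_ss + (T₀ − T_ss)e^(−t/τ); set T = 50.3:
t = −τ ln[(T − T_ss)/(T₀ − T_ss)] = −1072.2 · ln(0.45999) = 832.59 min.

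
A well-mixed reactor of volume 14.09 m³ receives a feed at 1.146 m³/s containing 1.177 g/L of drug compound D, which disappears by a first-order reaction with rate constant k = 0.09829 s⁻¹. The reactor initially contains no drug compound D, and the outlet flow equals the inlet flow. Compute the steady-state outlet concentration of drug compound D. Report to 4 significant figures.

Species balance: V dC/dt = Q C_in − Q C − k V C.
At steady state: 0 = Q C_in − (Q + kV) C_ss, so C_ss = Q C_in/(Q + kV).
C_ss = 1.146·1.177/(1.146 + 0.09829·14.09) = 1.34884/2.53091 = 0.532948 g/L.

0.5329 g/L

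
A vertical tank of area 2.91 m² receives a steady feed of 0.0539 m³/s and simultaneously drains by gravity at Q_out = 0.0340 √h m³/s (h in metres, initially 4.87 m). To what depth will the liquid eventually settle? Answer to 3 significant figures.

2.51 m

Level balance: A dh/dt = 0.0539 − 0.0340 √h. Setting dh/dt = 0:
Q_in = 0.0340 √h_ss ⇒ √h_ss = 0.0539/0.0340 = 1.5853.
h_ss = 1.5853² = 2.5132 m. (Since h₀ = 4.87 m > h_ss, the level will fall toward this value.)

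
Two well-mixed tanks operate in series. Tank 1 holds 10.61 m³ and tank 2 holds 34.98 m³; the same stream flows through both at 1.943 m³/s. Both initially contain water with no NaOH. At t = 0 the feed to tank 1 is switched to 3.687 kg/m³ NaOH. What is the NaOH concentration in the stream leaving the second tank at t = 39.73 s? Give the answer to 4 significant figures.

Species balance on tank i: dCᵢ/dt = (Cᵢ₋₁ − Cᵢ)/τᵢ with τᵢ = Vᵢ/Q.
τ₁ = 10.61/1.943 = 5.46063 s; τ₂ = 34.98/1.943 = 18.0031 s.
Tank 1: C₁ = C_in(1 − e^(−t/τ₁)). Tank 2 (τ₁ ≠ τ₂): C₂ = C_in[1 − (τ₁ e^(−t/τ₁) − τ₂ e^(−t/τ₂))/(τ₁ − τ₂)].
At t = 39.73: e^(−t/τ₁) = 0.000692142, e^(−t/τ₂) = 0.110047.
C₂ = 3.687·[1 − (5.46063·0.000692142 − 18.0031·0.110047)/(-12.5425)] = 3.687·0.842342 = 3.10572 kg/m³.

3.106 kg/m³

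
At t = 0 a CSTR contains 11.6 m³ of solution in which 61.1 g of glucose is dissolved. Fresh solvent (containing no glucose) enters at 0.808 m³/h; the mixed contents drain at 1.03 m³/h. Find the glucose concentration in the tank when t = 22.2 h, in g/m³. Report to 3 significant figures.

0.703 g/m³

Total volume: dV/dt = Q_in − Q_out = -0.22200 m³/h, so V(t) = 11.6 − 0.22200 t and V(22.2) = 6.6716 m³.
Solute balance: dm/dt = 0 − Q_out C = −Q_out m/V(t).
dm/m = −Q_out dt/(V₀ − 0.22200 t); integrating gives ln(m/m₀) = −(Q_out/(Q_in−Q_out)) ln(V/V₀).
m = m₀ (V₀/V)^(Q_out/(Q_in−Q_out)) = 61.1 × (11.6/6.6716)^(-4.6396) = 4.6932 g.
C = m/V = 4.6932/6.6716 = 0.70346 g/m³.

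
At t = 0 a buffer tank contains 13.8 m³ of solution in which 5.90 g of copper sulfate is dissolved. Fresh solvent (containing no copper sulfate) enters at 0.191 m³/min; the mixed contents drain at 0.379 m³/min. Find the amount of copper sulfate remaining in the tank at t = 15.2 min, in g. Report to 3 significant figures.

3.70 g

Total volume: dV/dt = Q_in − Q_out = -0.18800 m³/min, so V(t) = 13.8 − 0.18800 t and V(15.2) = 10.942 m³.
Solute balance: dm/dt = 0 − Q_out C = −Q_out m/V(t).
dm/m = −Q_out dt/(V₀ − 0.18800 t); integrating gives ln(m/m₀) = −(Q_out/(Q_in−Q_out)) ln(V/V₀).
m = m₀ (V₀/V)^(Q_out/(Q_in−Q_out)) = 5.90 × (13.8/10.942)^(-2.0160) = 3.6958 g.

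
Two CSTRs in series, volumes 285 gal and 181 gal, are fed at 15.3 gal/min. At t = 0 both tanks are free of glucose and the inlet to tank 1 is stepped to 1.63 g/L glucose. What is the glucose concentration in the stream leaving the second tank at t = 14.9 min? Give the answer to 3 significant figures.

0.428 g/L

Species balance on tank i: dCᵢ/dt = (Cᵢ₋₁ − Cᵢ)/τᵢ with τᵢ = Vᵢ/Q.
τ₁ = 285/15.3 = 18.627 min; τ₂ = 181/15.3 = 11.830 min.
Solving the cascade with C₁(0)=C₂(0)=0 gives C₂(t) = C_in[1 − (τ₁ e^(−t/τ₁) − τ₂ e^(−t/τ₂))/(τ₁ − τ₂)].
At t = 14.9: e^(−t/τ₁) = 0.44938, e^(−t/τ₂) = 0.28380.
C₂ = 1.63·[1 − (18.627·0.44938 − 11.830·0.28380)/(6.7974)] = 1.63·0.26245 = 0.42779 g/L.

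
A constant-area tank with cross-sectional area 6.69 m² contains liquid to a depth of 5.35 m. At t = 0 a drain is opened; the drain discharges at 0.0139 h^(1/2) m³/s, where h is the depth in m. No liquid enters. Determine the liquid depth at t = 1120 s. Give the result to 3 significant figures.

A dh/dt = −Q_out = −0.0139 √h.
∫ h^(−1/2) dh = −(0.0139/A) ∫ dt, giving 2√h = 2√h₀ − (0.0139/A) t.
√h = √5.35 − 0.0139·1120/(2·6.69) = 2.3130 − 1.1635 = 1.1495.
h = 1.1495² = 1.3213 m.

1.32 m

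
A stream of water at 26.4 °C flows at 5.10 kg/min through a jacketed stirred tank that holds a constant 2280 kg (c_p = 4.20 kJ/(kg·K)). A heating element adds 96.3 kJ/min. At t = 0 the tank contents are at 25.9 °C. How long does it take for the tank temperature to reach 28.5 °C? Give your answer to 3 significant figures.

Energy balance: M c_p dT/dt = ṁ c_p (T_in − T) + 96.3.
τ = M/ṁ = 447.06 min; T_ss = T_in + Q̇/(ṁ c_p) = 30.896 °C.
T(t) = T_ss + (T₀ − T_ss) e^(−t/τ). Set T = 28.5:
e^(−t/τ) = (28.5 − 30.896)/(25.9 − 30.896) = 0.47956
t = −447.06 · ln(0.47956) = 328.53 min.

329 min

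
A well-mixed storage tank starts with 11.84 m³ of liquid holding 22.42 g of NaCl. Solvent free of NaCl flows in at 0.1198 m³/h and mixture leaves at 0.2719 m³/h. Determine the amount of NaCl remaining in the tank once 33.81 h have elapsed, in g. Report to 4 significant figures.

Total volume: dV/dt = Q_in − Q_out = -0.152100 m³/h, so V(t) = 11.84 − 0.152100 t and V(33.81) = 6.69750 m³.
No NaCl enters, so dm/dt = −Q_out · (m/V).
dm/m = −Q_out dt/(V₀ − 0.152100 t); integrating gives ln(m/m₀) = −(Q_out/(Q_in−Q_out)) ln(V/V₀).
m = m₀ (V₀/V)^(Q_out/(Q_in−Q_out)) = 22.42 × (11.84/6.69750)^(-1.78764) = 8.09662 g.

8.097 g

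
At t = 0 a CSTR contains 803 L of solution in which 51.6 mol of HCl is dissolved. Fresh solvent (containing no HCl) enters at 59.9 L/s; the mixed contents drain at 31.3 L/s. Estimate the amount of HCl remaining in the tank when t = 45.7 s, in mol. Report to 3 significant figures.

17.9 mol

Let m(t) be the amount of HCl. Volume: V(t) = V₀ + (Q_in − Q_out) t = 803 + 28.600 t; V(45.7) = 2110.0 L.
Species balance (pure solvent in): dm/dt = −Q_out · m/V(t).
dm/m = −Q_out dt/(V₀ + 28.600 t); integrating gives ln(m/m₀) = −(Q_out/(Q_in−Q_out)) ln(V/V₀).
m = m₀ (V₀/V)^(Q_out/(Q_in−Q_out)) = 51.6 × (803/2110.0)^(1.0944) = 17.925 mol.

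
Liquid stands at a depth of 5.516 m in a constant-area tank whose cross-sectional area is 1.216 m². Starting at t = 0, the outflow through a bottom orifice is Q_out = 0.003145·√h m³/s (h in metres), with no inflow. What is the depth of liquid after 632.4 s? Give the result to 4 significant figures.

With no inflow, A dh/dt = −0.003145 √h.
This is separable: 2 d(√h)/dt = −0.003145/A, so √h = √h₀ − (0.003145/(2A)) t.
√h = √5.516 − 0.003145·632.4/(2·1.216) = 2.34862 − 0.817803 = 1.53081.
h = 1.53081² = 2.34339 m.

2.343 m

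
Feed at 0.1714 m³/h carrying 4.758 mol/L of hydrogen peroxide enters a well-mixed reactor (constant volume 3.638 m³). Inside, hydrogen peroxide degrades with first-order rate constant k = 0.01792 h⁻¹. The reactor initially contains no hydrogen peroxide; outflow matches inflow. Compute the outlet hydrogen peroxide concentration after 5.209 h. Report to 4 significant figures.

Accumulation = in − out − consumed: V dC/dt = Q C_in − Q C − k V C.
This is linear with rate a = Q/V + k = 0.0650338 h⁻¹.
C_ss = Q C_in/(Q + kV) = 3.44694 mol/L; C(t) = C_ss + (C₀ − C_ss) e^(−a t).
C(5.209) = 3.44694 + (-3.44694)·e^(−0.0650338·5.209) = 3.44694 + (-3.44694)·0.712653 = 0.990468 mol/L.

0.9905 mol/L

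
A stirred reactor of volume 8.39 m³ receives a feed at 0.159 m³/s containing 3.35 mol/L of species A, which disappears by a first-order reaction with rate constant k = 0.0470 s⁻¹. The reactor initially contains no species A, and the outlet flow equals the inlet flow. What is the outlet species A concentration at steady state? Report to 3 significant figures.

0.963 mol/L

Species balance: V dC/dt = Q C_in − Q C − k V C.
At steady state: 0 = Q C_in − (Q + kV) C_ss, so C_ss = Q C_in/(Q + kV).
C_ss = 0.159·3.35/(0.159 + 0.0470·8.39) = 0.53265/0.55333 = 0.96263 mol/L.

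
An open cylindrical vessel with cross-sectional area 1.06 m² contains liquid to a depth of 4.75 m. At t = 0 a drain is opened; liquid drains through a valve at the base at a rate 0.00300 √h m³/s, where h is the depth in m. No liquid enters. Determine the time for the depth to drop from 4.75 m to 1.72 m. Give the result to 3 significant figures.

With no inflow, A dh/dt = −0.00300 √h.
Separate and integrate: 2(√h − √h₀) = −(0.00300/A) t.
t = 2A(√h₀ − √h)/0.00300 = 2·1.06·(√4.75 − √1.72)/0.00300
  = 2.1200 × (2.1794 − 1.3115) / 0.00300 = 613.36 s.

613 s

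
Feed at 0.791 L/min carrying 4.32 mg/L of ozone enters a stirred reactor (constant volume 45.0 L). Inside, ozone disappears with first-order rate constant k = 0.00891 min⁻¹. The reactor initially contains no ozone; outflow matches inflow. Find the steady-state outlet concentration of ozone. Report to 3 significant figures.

Species balance: V dC/dt = Q C_in − Q C − k V C.
Steady state (dC/dt = 0): C_ss = Q C_in/(Q + kV) = C_in/(1 + kV/Q).
C_ss = 0.791·4.32/(0.791 + 0.00891·45.0) = 3.4171/1.1920 = 2.8668 mg/L.

2.87 mg/L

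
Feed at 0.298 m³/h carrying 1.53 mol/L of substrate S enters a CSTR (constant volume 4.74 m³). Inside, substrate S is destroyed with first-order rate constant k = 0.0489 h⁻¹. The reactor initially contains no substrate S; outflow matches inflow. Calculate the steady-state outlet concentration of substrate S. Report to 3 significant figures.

Species balance: V dC/dt = Q C_in − Q C − k V C.
Steady state (dC/dt = 0): C_ss = Q C_in/(Q + kV) = C_in/(1 + kV/Q).
C_ss = 0.298·1.53/(0.298 + 0.0489·4.74) = 0.45594/0.52979 = 0.86061 mol/L.

0.861 mol/L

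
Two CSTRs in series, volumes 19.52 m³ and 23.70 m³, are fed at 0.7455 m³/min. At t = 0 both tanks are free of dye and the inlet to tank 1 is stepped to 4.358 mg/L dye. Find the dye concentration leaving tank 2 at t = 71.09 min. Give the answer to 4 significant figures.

3.065 mg/L

Each tank obeys Vᵢ dCᵢ/dt = Q(Cᵢ₋₁ − Cᵢ), so τᵢ = Vᵢ/Q.
τ₁ = 19.52/0.7455 = 26.1838 min; τ₂ = 23.70/0.7455 = 31.7907 min.
Solving the cascade with C₁(0)=C₂(0)=0 gives C₂(t) = C_in[1 − (τ₁ e^(−t/τ₁) − τ₂ e^(−t/τ₂))/(τ₁ − τ₂)].
At t = 71.09: e^(−t/τ₁) = 0.0662023, e^(−t/τ₂) = 0.106865.
C₂ = 4.358·[1 − (26.1838·0.0662023 − 31.7907·0.106865)/(-5.60698)] = 4.358·0.703244 = 3.06474 mg/L.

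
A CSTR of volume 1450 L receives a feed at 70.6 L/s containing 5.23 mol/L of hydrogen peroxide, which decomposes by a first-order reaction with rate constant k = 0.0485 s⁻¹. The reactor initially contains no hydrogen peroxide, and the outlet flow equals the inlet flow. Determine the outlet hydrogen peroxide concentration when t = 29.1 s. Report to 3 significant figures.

2.47 mol/L

Accumulation = in − out − consumed: V dC/dt = Q C_in − Q C − k V C.
dC/dt = (Q/V) C_in − (Q/V + k) C; effective rate a = Q/V + k = 0.048690 + 0.0485 = 0.097190 s⁻¹.
C_ss = Q C_in/(Q + kV) = 2.6201 mol/L; C(t) = C_ss + (C₀ − C_ss) e^(−a t).
C(29.1) = 2.6201 + (-2.6201)·e^(−0.097190·29.1) = 2.6201 + (-2.6201)·0.059118 = 2.4652 mol/L.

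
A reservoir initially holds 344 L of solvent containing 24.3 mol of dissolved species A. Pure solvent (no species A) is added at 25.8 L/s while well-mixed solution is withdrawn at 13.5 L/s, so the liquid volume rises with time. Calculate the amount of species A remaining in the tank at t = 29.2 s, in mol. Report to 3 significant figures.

Let m(t) be the amount of species A. Volume: V(t) = V₀ + (Q_in − Q_out) t = 344 + 12.300 t; V(29.2) = 703.16 L.
No species A enters, so dm/dt = −Q_out · (m/V).
dm/m = −Q_out dt/(V₀ + 12.300 t); integrating gives ln(m/m₀) = −(Q_out/(Q_in−Q_out)) ln(V/V₀).
m = m₀ (V₀/V)^(Q_out/(Q_in−Q_out)) = 24.3 × (344/703.16)^(1.0976) = 11.087 mol.

11.1 mol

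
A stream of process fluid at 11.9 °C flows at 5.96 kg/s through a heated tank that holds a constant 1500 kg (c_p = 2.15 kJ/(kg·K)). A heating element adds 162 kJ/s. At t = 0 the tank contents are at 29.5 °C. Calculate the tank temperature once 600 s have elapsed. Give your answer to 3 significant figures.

Energy balance: M c_p dT/dt = ṁ c_p (T_in − T) + 162.
Rearrange: dT/dt = (T_ss − T)/τ with τ = M/ṁ = 251.68 s and T_ss = T_in + Q̇/(ṁ c_p) = 24.542 °C.
Integrating: T(t) = T_ss + (T₀ − T_ss) e^(−t/τ).
T(600) = 24.542 + (4.9576)·e^(−600/251.68) = 24.542 + (4.9576)·0.092181 = 24.999 °C.

25.0 °C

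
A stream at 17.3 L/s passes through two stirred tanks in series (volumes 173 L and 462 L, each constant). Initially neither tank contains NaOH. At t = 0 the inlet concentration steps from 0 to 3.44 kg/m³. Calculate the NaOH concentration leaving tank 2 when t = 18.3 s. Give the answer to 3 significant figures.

0.999 kg/m³

Each tank obeys Vᵢ dCᵢ/dt = Q(Cᵢ₋₁ − Cᵢ), so τᵢ = Vᵢ/Q.
τ₁ = 173/17.3 = 10.000 s; τ₂ = 462/17.3 = 26.705 s.
Solving the cascade with C₁(0)=C₂(0)=0 gives C₂(t) = C_in[1 − (τ₁ e^(−t/τ₁) − τ₂ e^(−t/τ₂))/(τ₁ − τ₂)].
At t = 18.3: e^(−t/τ₁) = 0.16041, e^(−t/τ₂) = 0.50396.
C₂ = 3.44·[1 − (10.000·0.16041 − 26.705·0.50396)/(-16.705)] = 3.44·0.29039 = 0.99894 kg/m³.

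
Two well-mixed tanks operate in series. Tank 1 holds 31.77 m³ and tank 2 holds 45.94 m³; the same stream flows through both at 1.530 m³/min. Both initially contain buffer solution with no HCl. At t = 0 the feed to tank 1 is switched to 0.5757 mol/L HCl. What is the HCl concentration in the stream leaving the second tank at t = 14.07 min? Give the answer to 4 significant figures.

Time constants: τᵢ = Vᵢ/Q for each well-mixed tank.
τ₁ = 31.77/1.530 = 20.7647 min; τ₂ = 45.94/1.530 = 30.0261 min.
Tank 1: C₁ = C_in(1 − e^(−t/τ₁)). Tank 2 (τ₁ ≠ τ₂): C₂ = C_in[1 − (τ₁ e^(−t/τ₁) − τ₂ e^(−t/τ₂))/(τ₁ − τ₂)].
At t = 14.07: e^(−t/τ₁) = 0.507838, e^(−t/τ₂) = 0.625883.
C₂ = 0.5757·[1 − (20.7647·0.507838 − 30.0261·0.625883)/(-9.26144)] = 0.5757·0.109453 = 0.0630123 mol/L.

0.06301 mol/L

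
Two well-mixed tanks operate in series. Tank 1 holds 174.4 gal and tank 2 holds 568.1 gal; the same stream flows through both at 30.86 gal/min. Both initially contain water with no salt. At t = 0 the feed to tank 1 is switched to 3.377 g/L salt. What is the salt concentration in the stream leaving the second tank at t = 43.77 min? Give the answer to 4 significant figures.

Each tank obeys Vᵢ dCᵢ/dt = Q(Cᵢ₋₁ − Cᵢ), so τᵢ = Vᵢ/Q.
τ₁ = 174.4/30.86 = 5.65133 min; τ₂ = 568.1/30.86 = 18.4089 min.
Solving the cascade with C₁(0)=C₂(0)=0 gives C₂(t) = C_in[1 − (τ₁ e^(−t/τ₁) − τ₂ e^(−t/τ₂))/(τ₁ − τ₂)].
At t = 43.77: e^(−t/τ₁) = 0.000432866, e^(−t/τ₂) = 0.0927685.
C₂ = 3.377·[1 − (5.65133·0.000432866 − 18.4089·0.0927685)/(-12.7576)] = 3.377·0.866329 = 2.92559 g/L.

2.926 g/L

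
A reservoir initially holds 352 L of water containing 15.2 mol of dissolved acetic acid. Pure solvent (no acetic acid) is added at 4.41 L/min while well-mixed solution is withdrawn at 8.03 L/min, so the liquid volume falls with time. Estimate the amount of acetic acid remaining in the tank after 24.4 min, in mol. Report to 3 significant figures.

Total volume: dV/dt = Q_in − Q_out = -3.6200 L/min, so V(t) = 352 − 3.6200 t and V(24.4) = 263.67 L.
No acetic acid enters, so dm/dt = −Q_out · (m/V).
Separate: dm/m = −Q_out dt/V(t) ⇒ ln(m/m₀) = −(Q_out/(Q_in−Q_out)) ln(V/V₀).
m = m₀ (V₀/V)^(Q_out/(Q_in−Q_out)) = 15.2 × (352/263.67)^(-2.2182) = 8.0076 mol.

8.01 mol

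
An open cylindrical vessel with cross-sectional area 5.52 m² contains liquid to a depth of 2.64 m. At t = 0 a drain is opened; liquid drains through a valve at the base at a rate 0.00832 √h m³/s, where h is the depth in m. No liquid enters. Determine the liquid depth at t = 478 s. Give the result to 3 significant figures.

1.60 m

With no inflow, A dh/dt = −0.00832 √h.
This is separable: 2 d(√h)/dt = −0.00832/A, so √h = √h₀ − (0.00832/(2A)) t.
√h = √2.64 − 0.00832·478/(2·5.52) = 1.6248 − 0.36023 = 1.2646.
h = 1.2646² = 1.5992 m.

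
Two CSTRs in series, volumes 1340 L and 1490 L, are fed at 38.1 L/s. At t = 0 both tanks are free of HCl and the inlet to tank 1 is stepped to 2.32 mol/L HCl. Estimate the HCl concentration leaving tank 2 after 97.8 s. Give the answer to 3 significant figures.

Each tank obeys Vᵢ dCᵢ/dt = Q(Cᵢ₋₁ − Cᵢ), so τᵢ = Vᵢ/Q.
τ₁ = 1340/38.1 = 35.171 s; τ₂ = 1490/38.1 = 39.108 s.
Solving the cascade with C₁(0)=C₂(0)=0 gives C₂(t) = C_in[1 − (τ₁ e^(−t/τ₁) − τ₂ e^(−t/τ₂))/(τ₁ − τ₂)].
At t = 97.8: e^(−t/τ₁) = 0.061993, e^(−t/τ₂) = 0.082020.
C₂ = 2.32·[1 − (35.171·0.061993 − 39.108·0.082020)/(-3.9370)] = 2.32·0.73907 = 1.7147 mol/L.

1.71 mol/L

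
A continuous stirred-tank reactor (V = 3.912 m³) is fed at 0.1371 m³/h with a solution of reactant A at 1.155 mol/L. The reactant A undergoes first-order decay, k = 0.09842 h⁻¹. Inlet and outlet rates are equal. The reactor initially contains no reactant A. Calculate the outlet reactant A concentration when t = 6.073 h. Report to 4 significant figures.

V dC/dt = Q(C_in − C) − k V C.
This is linear with rate a = Q/V + k = 0.133466 h⁻¹.
C_ss = Q C_in/(Q + kV) = 0.303284 mol/L; C(t) = C_ss + (C₀ − C_ss) e^(−a t).
C(6.073) = 0.303284 + (-0.303284)·e^(−0.133466·6.073) = 0.303284 + (-0.303284)·0.444618 = 0.168439 mol/L.

0.1684 mol/L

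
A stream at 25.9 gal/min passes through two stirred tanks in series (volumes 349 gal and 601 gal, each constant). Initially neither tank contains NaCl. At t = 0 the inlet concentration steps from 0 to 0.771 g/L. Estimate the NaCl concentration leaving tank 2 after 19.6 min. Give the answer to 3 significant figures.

0.230 g/L

Time constants: τᵢ = Vᵢ/Q for each well-mixed tank.
τ₁ = 349/25.9 = 13.475 min; τ₂ = 601/25.9 = 23.205 min.
Tank 1: C₁ = C_in(1 − e^(−t/τ₁)). Tank 2 (τ₁ ≠ τ₂): C₂ = C_in[1 − (τ₁ e^(−t/τ₁) − τ₂ e^(−t/τ₂))/(τ₁ − τ₂)].
At t = 19.6: e^(−t/τ₁) = 0.23350, e^(−t/τ₂) = 0.42970.
C₂ = 0.771·[1 − (13.475·0.23350 − 23.205·0.42970)/(-9.7297)] = 0.771·0.29857 = 0.23020 g/L.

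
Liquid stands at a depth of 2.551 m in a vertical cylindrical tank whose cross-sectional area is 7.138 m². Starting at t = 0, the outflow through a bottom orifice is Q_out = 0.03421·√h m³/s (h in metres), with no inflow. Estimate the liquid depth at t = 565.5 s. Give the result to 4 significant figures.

0.05859 m

A dh/dt = −Q_out = −0.03421 √h.
This is separable: 2 d(√h)/dt = −0.03421/A, so √h = √h₀ − (0.03421/(2A)) t.
√h = √2.551 − 0.03421·565.5/(2·7.138) = 1.59719 − 1.35512 = 0.242061.
h = 0.242061² = 0.0585934 m.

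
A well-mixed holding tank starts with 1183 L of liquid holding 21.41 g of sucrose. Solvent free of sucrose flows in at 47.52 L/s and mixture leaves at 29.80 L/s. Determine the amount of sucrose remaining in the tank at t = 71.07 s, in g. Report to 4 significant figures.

6.327 g

Total volume: dV/dt = Q_in − Q_out = 17.7200 L/s, so V(t) = 1183 + 17.7200 t and V(71.07) = 2442.36 L.
No sucrose enters, so dm/dt = −Q_out · (m/V).
Separate: dm/m = −Q_out dt/V(t) ⇒ ln(m/m₀) = −(Q_out/(Q_in−Q_out)) ln(V/V₀).
m = m₀ (V₀/V)^(Q_out/(Q_in−Q_out)) = 21.41 × (1183/2442.36)^(1.68172) = 6.32660 g.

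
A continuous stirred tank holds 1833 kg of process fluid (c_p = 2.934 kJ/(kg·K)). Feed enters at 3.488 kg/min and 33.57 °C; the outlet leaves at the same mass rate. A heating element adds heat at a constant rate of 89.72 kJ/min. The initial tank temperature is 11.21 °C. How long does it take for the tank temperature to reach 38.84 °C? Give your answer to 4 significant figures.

1149 min

M c_p dT/dt = ṁ c_p (T_in − T) + Q̇.
τ = M/ṁ = 525.516 min; T_ss = T_in + Q̇/(ṁ c_p) = 42.3370 °C.
T(t) = T_ss + (T₀ − T_ss) e^(−t/τ). Set T = 38.84:
e^(−t/τ) = (38.84 − 42.3370)/(11.21 − 42.3370) = 0.112347
t = −525.516 · ln(0.112347) = 1148.86 min.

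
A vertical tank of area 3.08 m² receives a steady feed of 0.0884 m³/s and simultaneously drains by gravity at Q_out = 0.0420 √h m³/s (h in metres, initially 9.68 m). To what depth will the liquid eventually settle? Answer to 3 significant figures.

4.43 m

Unsteady balance on liquid volume: A dh/dt = Q_in − 0.0420 √h. At steady state dh/dt = 0:
Q_in = 0.0420 √h_ss ⇒ √h_ss = 0.0884/0.0420 = 2.1048.
h_ss = 2.1048² = 4.4300 m. (Since h₀ = 9.68 m > h_ss, the level will fall toward this value.)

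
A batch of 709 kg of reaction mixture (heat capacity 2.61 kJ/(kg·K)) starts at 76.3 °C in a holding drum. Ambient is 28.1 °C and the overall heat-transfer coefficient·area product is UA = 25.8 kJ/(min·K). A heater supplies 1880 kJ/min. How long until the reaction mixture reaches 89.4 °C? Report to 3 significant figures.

M c_p dT/dt = −UA(T − T_amb) + Q̇.
τ = M c_p/UA = 71.724 min; T_ss = T_amb + Q̇/UA = 28.1 + 1880/25.8 = 100.97 °C.
T(t) = T_ss + (T₀ − T_ss)e^(−t/τ); set T = 89.4:
t = −τ ln[(T − T_ss)/(T₀ − T_ss)] = −71.724 · ln(0.46895) = 54.314 min.

54.3 min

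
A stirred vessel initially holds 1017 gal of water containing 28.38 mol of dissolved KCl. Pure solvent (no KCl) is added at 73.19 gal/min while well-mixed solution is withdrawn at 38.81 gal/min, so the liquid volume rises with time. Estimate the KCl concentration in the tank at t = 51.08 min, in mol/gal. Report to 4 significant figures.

0.003298 mol/gal

Total volume: dV/dt = Q_in − Q_out = 34.3800 gal/min, so V(t) = 1017 + 34.3800 t and V(51.08) = 2773.13 gal.
No KCl enters, so dm/dt = −Q_out · (m/V).
Separate: dm/m = −Q_out dt/V(t) ⇒ ln(m/m₀) = −(Q_out/(Q_in−Q_out)) ln(V/V₀).
m = m₀ (V₀/V)^(Q_out/(Q_in−Q_out)) = 28.38 × (1017/2773.13)^(1.12885) = 9.14593 mol.
C = m/V = 9.14593/2773.13 = 0.00329805 mol/gal.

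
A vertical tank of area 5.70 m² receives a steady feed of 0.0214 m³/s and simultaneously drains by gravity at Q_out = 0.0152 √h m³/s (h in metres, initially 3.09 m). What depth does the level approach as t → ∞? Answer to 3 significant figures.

1.98 m

Volume balance on the tank: A dh/dt = Q_in − 0.0152 √h. At steady state dh/dt = 0:
Q_in = 0.0152 √h_ss ⇒ √h_ss = 0.0214/0.0152 = 1.4079.
h_ss = 1.4079² = 1.9822 m. (Since h₀ = 3.09 m > h_ss, the level will fall toward this value.)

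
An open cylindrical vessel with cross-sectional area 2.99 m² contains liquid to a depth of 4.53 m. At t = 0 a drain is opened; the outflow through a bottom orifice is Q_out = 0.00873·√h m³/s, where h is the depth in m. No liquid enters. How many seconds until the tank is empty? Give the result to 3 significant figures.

A dh/dt = −Q_out = −0.00873 √h.
∫ h^(−1/2) dh = −(0.00873/A) ∫ dt, giving 2√h = 2√h₀ − (0.00873/A) t.
Set h = 0: 2√h₀ = (0.00873/A) t_empty ⇒ t_empty = 2A√h₀/0.00873.
t_empty = 2·2.99·√4.53/0.00873 = 5.9800·2.1284/0.00873 = 1457.9 s.

1460 s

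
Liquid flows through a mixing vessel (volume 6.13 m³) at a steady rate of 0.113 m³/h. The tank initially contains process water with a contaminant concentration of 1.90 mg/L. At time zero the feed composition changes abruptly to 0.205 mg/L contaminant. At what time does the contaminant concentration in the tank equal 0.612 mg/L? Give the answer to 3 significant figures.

Accumulation = in − out for the solute gives V dC/dt = Q(C_in − C), so τ = V/Q = 54.248 h.
C(t) = C_in + (C₀ − C_in) e^(−t/τ). Set C = 0.612 and solve for t:
e^(−t/τ) = (C − C_in)/(C₀ − C_in) = (0.612 − 0.205)/(1.90 − 0.205) = 0.24012
t = −τ ln(…) = 54.248 × 1.4266 = 77.391 h.

77.4 h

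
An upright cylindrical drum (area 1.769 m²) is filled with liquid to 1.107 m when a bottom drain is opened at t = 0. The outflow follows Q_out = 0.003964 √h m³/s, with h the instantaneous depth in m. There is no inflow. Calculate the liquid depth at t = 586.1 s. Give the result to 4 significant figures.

With no inflow, A dh/dt = −0.003964 √h.
∫ h^(−1/2) dh = −(0.003964/A) ∫ dt, giving 2√h = 2√h₀ − (0.003964/A) t.
√h = √1.107 − 0.003964·586.1/(2·1.769) = 1.05214 − 0.656671 = 0.395470.
h = 0.395470² = 0.156397 m.

0.1564 m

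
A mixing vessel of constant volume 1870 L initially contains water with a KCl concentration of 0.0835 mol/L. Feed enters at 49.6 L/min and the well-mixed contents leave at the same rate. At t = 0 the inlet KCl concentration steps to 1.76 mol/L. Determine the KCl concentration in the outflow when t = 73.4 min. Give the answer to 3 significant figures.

1.52 mol/L

Transient balance on the dissolved component: V dC/dt = Q(C_in − C).
So dC/dt = (C_in − C)/τ with τ = V/Q = 1870/49.6 = 37.702 min.
This is linear first-order; C(t) = C_in + (C₀ − C_in) e^(−t/τ).
C(73.4) = 1.76 + (0.0835 − 1.76)·e^(−73.4/37.702) = 1.76 + (-1.6765)·0.14272 = 1.5207 mol/L.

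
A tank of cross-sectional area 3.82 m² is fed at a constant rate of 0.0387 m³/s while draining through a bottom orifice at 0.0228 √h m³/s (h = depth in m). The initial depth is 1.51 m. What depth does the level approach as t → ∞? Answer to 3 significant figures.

Volume balance on the tank: A dh/dt = Q_in − 0.0228 √h. At steady state dh/dt = 0:
Q_in = 0.0228 √h_ss ⇒ √h_ss = 0.0387/0.0228 = 1.6974.
h_ss = 1.6974² = 2.8811 m. (Since h₀ = 1.51 m < h_ss, the level will rise toward this value.)

2.88 m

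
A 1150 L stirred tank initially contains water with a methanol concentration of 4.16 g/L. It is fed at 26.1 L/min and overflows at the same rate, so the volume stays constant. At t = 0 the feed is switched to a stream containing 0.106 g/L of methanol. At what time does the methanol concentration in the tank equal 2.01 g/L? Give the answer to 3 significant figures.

Species balance: V dC/dt = Q(C_in − C) ⇒ τ = V/Q = 44.061 min.
C(t) = C_in + (C₀ − C_in) e^(−t/τ). Set C = 2.01 and solve for t:
e^(−t/τ) = (C − C_in)/(C₀ − C_in) = (2.01 − 0.106)/(4.16 − 0.106) = 0.46966
t = −τ ln(…) = 44.061 × 0.75575 = 33.299 min.

33.3 min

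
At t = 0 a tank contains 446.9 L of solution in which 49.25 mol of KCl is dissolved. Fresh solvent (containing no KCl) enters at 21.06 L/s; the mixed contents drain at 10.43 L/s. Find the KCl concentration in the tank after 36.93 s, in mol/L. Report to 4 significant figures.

Total volume: dV/dt = Q_in − Q_out = 10.6300 L/s, so V(t) = 446.9 + 10.6300 t and V(36.93) = 839.466 L.
No KCl enters, so dm/dt = −Q_out · (m/V).
dm/m = −Q_out dt/(V₀ + 10.6300 t); integrating gives ln(m/m₀) = −(Q_out/(Q_in−Q_out)) ln(V/V₀).
m = m₀ (V₀/V)^(Q_out/(Q_in−Q_out)) = 49.25 × (446.9/839.466)^(0.981185) = 26.5317 mol.
C = m/V = 26.5317/839.466 = 0.0316054 mol/L.

0.03161 mol/L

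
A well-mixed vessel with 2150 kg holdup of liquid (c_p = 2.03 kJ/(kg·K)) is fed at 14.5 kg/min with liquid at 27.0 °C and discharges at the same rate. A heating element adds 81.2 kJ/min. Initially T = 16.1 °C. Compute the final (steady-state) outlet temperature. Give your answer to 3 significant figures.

29.8 °C

Heat balance on the well-mixed liquid: M c_p dT/dt = ṁ c_p (T_in − T) + 81.2.
At steady state dT/dt = 0 ⇒ T_ss = T_in + Q̇/(ṁ c_p) = 27.0 + 81.2/(14.5·2.03) = 29.759 °C.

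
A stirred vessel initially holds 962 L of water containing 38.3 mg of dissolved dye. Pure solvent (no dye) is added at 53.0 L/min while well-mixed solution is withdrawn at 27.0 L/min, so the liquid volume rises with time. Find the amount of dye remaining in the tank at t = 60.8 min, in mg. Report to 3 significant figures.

Total volume: dV/dt = Q_in − Q_out = 26.000 L/min, so V(t) = 962 + 26.000 t and V(60.8) = 2542.8 L.
Species balance (pure solvent in): dm/dt = −Q_out · m/V(t).
dm/m = −Q_out dt/(V₀ + 26.000 t); integrating gives ln(m/m₀) = −(Q_out/(Q_in−Q_out)) ln(V/V₀).
m = m₀ (V₀/V)^(Q_out/(Q_in−Q_out)) = 38.3 × (962/2542.8)^(1.0385) = 13.958 mg.

14.0 mg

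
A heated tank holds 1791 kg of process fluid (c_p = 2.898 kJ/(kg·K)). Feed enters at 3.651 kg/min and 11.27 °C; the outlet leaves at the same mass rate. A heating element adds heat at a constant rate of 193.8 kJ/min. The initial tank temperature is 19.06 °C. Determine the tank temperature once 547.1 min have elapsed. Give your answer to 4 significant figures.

26.14 °C

M c_p dT/dt = ṁ c_p (T_in − T) + Q̇.
Rearrange: dT/dt = (T_ss − T)/τ with τ = M/ṁ = 490.551 min and T_ss = T_in + Q̇/(ṁ c_p) = 29.5865 °C.
This is linear first-order; T(t) = T_ss + (T₀ − T_ss) e^(−t/τ).
T(547.1) = 29.5865 + (-10.5265)·e^(−547.1/490.551) = 29.5865 + (-10.5265)·0.327824 = 26.1357 °C.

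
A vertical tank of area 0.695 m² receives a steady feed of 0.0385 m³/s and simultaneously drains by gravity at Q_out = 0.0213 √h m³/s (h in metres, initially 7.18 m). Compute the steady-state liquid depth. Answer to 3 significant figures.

A dh/dt = Q_in − 0.0213 √h. Steady state requires inflow = outflow:
Q_in = 0.0213 √h_ss ⇒ √h_ss = 0.0385/0.0213 = 1.8075.
h_ss = 1.8075² = 3.2671 m. (Since h₀ = 7.18 m > h_ss, the level will fall toward this value.)

3.27 m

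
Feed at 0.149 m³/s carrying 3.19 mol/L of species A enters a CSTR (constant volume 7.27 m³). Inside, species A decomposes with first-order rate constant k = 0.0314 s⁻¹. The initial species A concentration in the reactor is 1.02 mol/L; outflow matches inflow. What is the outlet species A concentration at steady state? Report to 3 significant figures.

1.26 mol/L

Species balance: V dC/dt = Q C_in − Q C − k V C.
At steady state: 0 = Q C_in − (Q + kV) C_ss, so C_ss = Q C_in/(Q + kV).
C_ss = 0.149·3.19/(0.149 + 0.0314·7.27) = 0.47531/0.37728 = 1.2598 mol/L.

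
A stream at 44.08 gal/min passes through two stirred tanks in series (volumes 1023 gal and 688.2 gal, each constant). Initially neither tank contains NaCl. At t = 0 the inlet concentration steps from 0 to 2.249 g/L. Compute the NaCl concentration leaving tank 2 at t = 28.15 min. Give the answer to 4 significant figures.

0.9677 g/L

Each tank obeys Vᵢ dCᵢ/dt = Q(Cᵢ₋₁ − Cᵢ), so τᵢ = Vᵢ/Q.
τ₁ = 1023/44.08 = 23.2078 min; τ₂ = 688.2/44.08 = 15.6125 min.
Tank 1: C₁ = C_in(1 − e^(−t/τ₁)). Tank 2 (τ₁ ≠ τ₂): C₂ = C_in[1 − (τ₁ e^(−t/τ₁) − τ₂ e^(−t/τ₂))/(τ₁ − τ₂)].
At t = 28.15: e^(−t/τ₁) = 0.297318, e^(−t/τ₂) = 0.164797.
C₂ = 2.249·[1 − (23.2078·0.297318 − 15.6125·0.164797)/(7.59528)] = 2.249·0.430279 = 0.967698 g/L.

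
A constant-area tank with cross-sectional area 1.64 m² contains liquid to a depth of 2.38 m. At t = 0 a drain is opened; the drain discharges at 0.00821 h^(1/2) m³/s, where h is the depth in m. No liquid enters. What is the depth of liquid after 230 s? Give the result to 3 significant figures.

0.935 m

A dh/dt = −Q_out = −0.00821 √h.
This is separable: 2 d(√h)/dt = −0.00821/A, so √h = √h₀ − (0.00821/(2A)) t.
√h = √2.38 − 0.00821·230/(2·1.64) = 1.5427 − 0.57570 = 0.96702.
h = 0.96702² = 0.93513 m.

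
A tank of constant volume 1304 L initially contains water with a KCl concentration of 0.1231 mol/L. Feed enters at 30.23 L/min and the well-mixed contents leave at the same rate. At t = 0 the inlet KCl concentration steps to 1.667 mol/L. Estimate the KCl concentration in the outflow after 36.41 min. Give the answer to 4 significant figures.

Transient balance on the dissolved component: V dC/dt = Q(C_in − C).
So dC/dt = (C_in − C)/τ with τ = V/Q = 1304/30.23 = 43.1360 min.
C approaches C_in exponentially: C(t) = C_in + (C₀ − C_in) e^(−t/τ).
C(36.41) = 1.667 + (0.1231 − 1.667)·e^(−36.41/43.1360) = 1.667 + (-1.54390)·0.429955 = 1.00319 mol/L.

1.003 mol/L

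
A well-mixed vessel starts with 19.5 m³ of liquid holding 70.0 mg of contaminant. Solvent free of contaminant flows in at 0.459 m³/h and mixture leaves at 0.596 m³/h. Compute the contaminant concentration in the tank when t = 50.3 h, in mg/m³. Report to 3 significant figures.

Total volume: dV/dt = Q_in − Q_out = -0.13700 m³/h, so V(t) = 19.5 − 0.13700 t and V(50.3) = 12.609 m³.
No contaminant enters, so dm/dt = −Q_out · (m/V).
Separate: dm/m = −Q_out dt/V(t) ⇒ ln(m/m₀) = −(Q_out/(Q_in−Q_out)) ln(V/V₀).
m = m₀ (V₀/V)^(Q_out/(Q_in−Q_out)) = 70.0 × (19.5/12.609)^(-4.3504) = 10.503 mg.
C = m/V = 10.503/12.609 = 0.83300 mg/m³.

0.833 mg/m³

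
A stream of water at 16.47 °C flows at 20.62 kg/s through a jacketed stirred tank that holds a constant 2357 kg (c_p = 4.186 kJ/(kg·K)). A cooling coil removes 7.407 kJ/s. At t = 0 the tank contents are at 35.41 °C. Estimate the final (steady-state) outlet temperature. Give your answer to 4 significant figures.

16.38 °C

Heat balance on the well-mixed liquid: M c_p dT/dt = ṁ c_p (T_in − T) − 7.407.
At steady state dT/dt = 0 ⇒ T_ss = T_in − Q̇/(ṁ c_p) = 16.47 − 7.407/(20.62·4.186) = 16.3842 °C.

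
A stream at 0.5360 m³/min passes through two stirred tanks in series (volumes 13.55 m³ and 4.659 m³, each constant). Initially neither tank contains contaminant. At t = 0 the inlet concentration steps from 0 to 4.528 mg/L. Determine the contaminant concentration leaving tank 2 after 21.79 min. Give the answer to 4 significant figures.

1.807 mg/L

Each tank obeys Vᵢ dCᵢ/dt = Q(Cᵢ₋₁ − Cᵢ), so τᵢ = Vᵢ/Q.
τ₁ = 13.55/0.5360 = 25.2799 min; τ₂ = 4.659/0.5360 = 8.69216 min.
Tank 1: C₁ = C_in(1 − e^(−t/τ₁)). Tank 2 (τ₁ ≠ τ₂): C₂ = C_in[1 − (τ₁ e^(−t/τ₁) − τ₂ e^(−t/τ₂))/(τ₁ − τ₂)].
At t = 21.79: e^(−t/τ₁) = 0.422337, e^(−t/τ₂) = 0.0815242.
C₂ = 4.528·[1 − (25.2799·0.422337 − 8.69216·0.0815242)/(16.5877)] = 4.528·0.399072 = 1.80700 mg/L.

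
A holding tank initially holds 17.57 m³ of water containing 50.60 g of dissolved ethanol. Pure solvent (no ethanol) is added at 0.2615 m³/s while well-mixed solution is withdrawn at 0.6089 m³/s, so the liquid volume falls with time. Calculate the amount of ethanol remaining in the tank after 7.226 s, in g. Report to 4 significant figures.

38.62 g

Let m(t) be the amount of ethanol. Volume: V(t) = V₀ + (Q_in − Q_out) t = 17.57 − 0.347400 t; V(7.226) = 15.0597 m³.
No ethanol enters, so dm/dt = −Q_out · (m/V).
Separate: dm/m = −Q_out dt/V(t) ⇒ ln(m/m₀) = −(Q_out/(Q_in−Q_out)) ln(V/V₀).
m = m₀ (V₀/V)^(Q_out/(Q_in−Q_out)) = 50.60 × (17.57/15.0597)^(-1.75273) = 38.6184 g.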